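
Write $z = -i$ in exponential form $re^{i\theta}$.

r = |z| = sqrt((0)^2 + (-1)^2) = sqrt(0 + 1) = sqrt(1) = 1
a = 0 and b < 0, so z lies on the negative imaginary axis: θ = -90° = -π/2
z = 1e^(-i*π/2)


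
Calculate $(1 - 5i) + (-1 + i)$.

(1 + (-1)) + (-5 + 1)i = -4i


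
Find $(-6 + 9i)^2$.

(a + bi)^2 = a^2 - b^2 + 2abi
= (-6)^2 - 9^2 + 2*(-6)*9i
= -45 - 108i


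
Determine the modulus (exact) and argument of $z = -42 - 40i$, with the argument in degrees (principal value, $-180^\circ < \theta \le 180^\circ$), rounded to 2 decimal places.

|z| = sqrt((-42)^2 + (-40)^2) = 58
arg(z) = arctan(b/a) = arctan(-40/-42) (quadrant-adjusted) = -136.40°


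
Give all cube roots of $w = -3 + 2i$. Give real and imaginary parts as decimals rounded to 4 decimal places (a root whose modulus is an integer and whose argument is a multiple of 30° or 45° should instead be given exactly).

|w| = sqrt(13) ≈ 3.605551, arg(w) ≈ 146.309932°
Root modulus = sqrt(13)^(1/3) ≈ 1.533406
Root arguments: θ_k = (arg(w) + 360°k)/3 for k = 0, 1, ..., 2
Compute each root as (root modulus)(cos θ_k + i sin θ_k) using full-precision intermediates, then round to 4 decimal places.
Roots: 1.0106 + 1.1532i, -1.5040 + 0.2986i, 0.4934 - 1.4519i


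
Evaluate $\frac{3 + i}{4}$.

Divisor is real, so divide each part by 4:
= 3/4 + (1/4)i


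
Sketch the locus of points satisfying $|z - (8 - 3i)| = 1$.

|z - z0| = r describes a circle centered at z0 with radius r
Here z0 = 8 - 3i and r = 1
Locus: Circle centered at (8, -3) with radius 1


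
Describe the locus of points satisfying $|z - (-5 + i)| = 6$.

|z - z0| = r describes a circle centered at z0 with radius r
Here z0 = -5 + i and r = 6
Locus: Circle centered at (-5, 1) with radius 6


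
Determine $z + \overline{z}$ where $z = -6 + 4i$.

z + conjugate(z) = (a + bi) + (a - bi) = 2a
= 2 * (-6) = -12


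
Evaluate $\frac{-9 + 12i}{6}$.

Divisor is real, so divide each part by 6:
= -3/2 + 2i


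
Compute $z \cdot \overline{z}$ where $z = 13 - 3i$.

z * conjugate(z) = |z|^2 = a^2 + b^2
= 13^2 + (-3)^2 = 178


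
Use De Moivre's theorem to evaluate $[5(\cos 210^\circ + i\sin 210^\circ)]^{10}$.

By De Moivre: z^n = r^n(cos(nθ) + i sin(nθ))
= 5^10(cos(10*210°) + i sin(10*210°))
= 9765625(cos 300° + i sin 300°)
= 9765625/2 - (9765625*sqrt(3)/2)i


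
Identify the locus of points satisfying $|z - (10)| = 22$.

|z - z0| = r describes a circle centered at z0 with radius r
Here z0 = 10 and r = 22
Locus: Circle centered at (10, 0) with radius 22


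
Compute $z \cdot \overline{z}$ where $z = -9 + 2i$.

z * conjugate(z) = |z|^2 = a^2 + b^2
= (-9)^2 + 2^2 = 85


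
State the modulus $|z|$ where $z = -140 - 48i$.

|z| = sqrt(a^2 + b^2) = sqrt((-140)^2 + (-48)^2) = sqrt(21904) = 148


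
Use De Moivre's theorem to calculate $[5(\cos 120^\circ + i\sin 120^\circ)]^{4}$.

By De Moivre: z^n = r^n(cos(nθ) + i sin(nθ))
= 5^4(cos(4*120°) + i sin(4*120°))
= 625(cos 120° + i sin 120°)
= -625/2 + (625*sqrt(3)/2)i


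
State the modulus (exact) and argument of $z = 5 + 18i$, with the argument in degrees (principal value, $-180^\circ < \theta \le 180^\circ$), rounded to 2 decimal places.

|z| = sqrt(5^2 + 18^2) = sqrt(349)
arg(z) = arctan(b/a) = arctan(18/5) (quadrant-adjusted) = 74.48°


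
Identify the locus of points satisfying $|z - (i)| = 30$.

|z - z0| = r describes a circle centered at z0 with radius r
Here z0 = i and r = 30
Locus: Circle centered at (0, 1) with radius 30


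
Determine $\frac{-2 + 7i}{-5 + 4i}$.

Multiply numerator and denominator by conjugate (-5 - 4i):
= (-2 + 7i)(-5 - 4i) / ((-5)^2 + 4^2)
= (38 - 27i) / 41
= 38/41 - (27/41)i


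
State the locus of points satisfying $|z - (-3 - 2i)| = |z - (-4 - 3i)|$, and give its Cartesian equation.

|z - z1| = |z - z2| means z is equidistant from z1 and z2,
i.e. the perpendicular bisector of the segment from (-3, -2) to (-4, -3) (midpoint (-7/2, -5/2)).
With z = x + yi, square both sides:
(x - (-3))^2 + (y - (-2))^2 = (x - (-4))^2 + (y - (-3))^2
The x^2 and y^2 terms cancel: -2x + (-2)y = 25 - 13 = 12
Simplify: x + y = -6
Locus: Perpendicular bisector of the segment from (-3, -2) to (-4, -3): the line x + y = -6


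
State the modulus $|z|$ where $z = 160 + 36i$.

|z| = sqrt(a^2 + b^2) = sqrt(160^2 + 36^2) = sqrt(26896) = 164


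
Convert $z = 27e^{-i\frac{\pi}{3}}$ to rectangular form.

a = r cos θ = 27 * 1/2 = 27/2
b = r sin θ = 27 * -sqrt(3)/2 = -27*sqrt(3)/2
z = 27/2 - (27*sqrt(3)/2)i


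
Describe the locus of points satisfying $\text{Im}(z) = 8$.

Im(z) = y where z = x + yi; the equation y = 8 is satisfied by all points with that y-coordinate
Locus: Horizontal line y = 8


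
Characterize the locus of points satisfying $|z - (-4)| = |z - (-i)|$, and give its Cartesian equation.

|z - z1| = |z - z2| means z is equidistant from z1 and z2,
i.e. the perpendicular bisector of the segment from (-4, 0) to (0, -1) (midpoint (-2, -1/2)).
With z = x + yi, square both sides:
(x - (-4))^2 + (y - 0)^2 = (x - 0)^2 + (y - (-1))^2
The x^2 and y^2 terms cancel: 8x + (-2)y = 1 - 16 = -15
Simplify: 8x - 2y = -15
Locus: Perpendicular bisector of the segment from (-4, 0) to (0, -1): the line 8x - 2y = -15


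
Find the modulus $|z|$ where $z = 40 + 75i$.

|z| = sqrt(a^2 + b^2) = sqrt(40^2 + 75^2) = sqrt(7225) = 85


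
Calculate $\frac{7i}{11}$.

Divisor is real, so divide each part by 11:
= 0 + (7/11)i


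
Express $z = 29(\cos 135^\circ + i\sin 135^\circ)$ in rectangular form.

a = r cos θ = 29 * -sqrt(2)/2 = -29*sqrt(2)/2
b = r sin θ = 29 * sqrt(2)/2 = 29*sqrt(2)/2
z = -29*sqrt(2)/2 + (29*sqrt(2)/2)i


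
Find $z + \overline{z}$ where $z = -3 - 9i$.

z + conjugate(z) = (a + bi) + (a - bi) = 2a
= 2 * (-3) = -6


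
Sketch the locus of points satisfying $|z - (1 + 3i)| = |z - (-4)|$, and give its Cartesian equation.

|z - z1| = |z - z2| means z is equidistant from z1 and z2,
i.e. the perpendicular bisector of the segment from (1, 3) to (-4, 0) (midpoint (-3/2, 3/2)).
With z = x + yi, square both sides:
(x - 1)^2 + (y - 3)^2 = (x - (-4))^2 + (y - 0)^2
The x^2 and y^2 terms cancel: -10x + (-6)y = 16 - 10 = 6
Simplify: 5x + 3y = -3
Locus: Perpendicular bisector of the segment from (1, 3) to (-4, 0): the line 5x + 3y = -3


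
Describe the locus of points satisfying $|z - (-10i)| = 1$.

|z - z0| = r describes a circle centered at z0 with radius r
Here z0 = -10i and r = 1
Locus: Circle centered at (0, -10) with radius 1


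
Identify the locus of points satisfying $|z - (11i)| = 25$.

|z - z0| = r describes a circle centered at z0 with radius r
Here z0 = 11i and r = 25
Locus: Circle centered at (0, 11) with radius 25


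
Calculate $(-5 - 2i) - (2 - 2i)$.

(-5 - 2) + (-2 - (-2))i = -7


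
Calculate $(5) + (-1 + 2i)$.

(5 + (-1)) + (0 + 2)i = 4 + 2i


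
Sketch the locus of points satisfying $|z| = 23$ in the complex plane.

|z| = 23 means sqrt(x^2 + y^2) = 23
This is a circle of radius 23 centered at the origin


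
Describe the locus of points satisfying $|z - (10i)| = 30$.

|z - z0| = r describes a circle centered at z0 with radius r
Here z0 = 10i and r = 30
Locus: Circle centered at (0, 10) with radius 30


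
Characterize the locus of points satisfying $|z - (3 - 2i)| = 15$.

|z - z0| = r describes a circle centered at z0 with radius r
Here z0 = 3 - 2i and r = 15
Locus: Circle centered at (3, -2) with radius 15


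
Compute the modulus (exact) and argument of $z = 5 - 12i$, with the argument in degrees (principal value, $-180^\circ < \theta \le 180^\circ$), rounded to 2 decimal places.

|z| = sqrt(5^2 + (-12)^2) = 13
arg(z) = arctan(b/a) = arctan(-12/5) (quadrant-adjusted) = -67.38°


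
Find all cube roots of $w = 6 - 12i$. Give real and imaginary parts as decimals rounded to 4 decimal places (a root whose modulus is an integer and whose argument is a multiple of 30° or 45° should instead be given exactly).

|w| = sqrt(180) ≈ 13.416408, arg(w) ≈ 296.565051°
Root modulus = sqrt(180)^(1/3) ≈ 2.376177
Root arguments: θ_k = (arg(w) + 360°k)/3 for k = 0, 1, ..., 2
Compute each root as (root modulus)(cos θ_k + i sin θ_k) using full-precision intermediates, then round to 4 decimal places.
Roots: -0.3658 + 2.3479i, -1.8504 - 1.4907i, 2.2162 - 0.8572i


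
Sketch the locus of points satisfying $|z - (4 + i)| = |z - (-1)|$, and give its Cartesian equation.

|z - z1| = |z - z2| means z is equidistant from z1 and z2,
i.e. the perpendicular bisector of the segment from (4, 1) to (-1, 0) (midpoint (3/2, 1/2)).
With z = x + yi, square both sides:
(x - 4)^2 + (y - 1)^2 = (x - (-1))^2 + (y - 0)^2
The x^2 and y^2 terms cancel: -10x + (-2)y = 1 - 17 = -16
Simplify: 5x + y = 8
Locus: Perpendicular bisector of the segment from (4, 1) to (-1, 0): the line 5x + y = 8


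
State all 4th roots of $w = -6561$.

|w| = 6561, arg(w) = 180°
Root modulus = 6561^(1/4) = 9
Root arguments: θ_k = (180° + 360°k)/4 for k = 0, 1, ..., 3
Roots: 9*sqrt(2)/2 + (9*sqrt(2)/2)i, -9*sqrt(2)/2 + (9*sqrt(2)/2)i, -9*sqrt(2)/2 - (9*sqrt(2)/2)i, 9*sqrt(2)/2 - (9*sqrt(2)/2)i


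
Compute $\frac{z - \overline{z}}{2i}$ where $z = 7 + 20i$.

z - conjugate(z) = 2bi
(z - conjugate(z))/(2i) = 2bi/(2i) = b = 20


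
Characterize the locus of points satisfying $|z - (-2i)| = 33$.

|z - z0| = r describes a circle centered at z0 with radius r
Here z0 = -2i and r = 33
Locus: Circle centered at (0, -2) with radius 33


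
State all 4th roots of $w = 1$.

|w| = 1, arg(w) = 0°
Root modulus = 1^(1/4) = 1
Root arguments: θ_k = (0° + 360°k)/4 for k = 0, 1, ..., 3
Roots: 1, i, -1, -i


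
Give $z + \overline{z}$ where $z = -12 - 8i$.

z + conjugate(z) = (a + bi) + (a - bi) = 2a
= 2 * (-12) = -24


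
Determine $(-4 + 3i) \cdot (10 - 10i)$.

(a1*a2 - b1*b2) + (a1*b2 + b1*a2)i
= (-40 - (-30)) + (40 + 30)i
= -10 + 70i


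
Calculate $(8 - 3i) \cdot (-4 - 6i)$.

(a1*a2 - b1*b2) + (a1*b2 + b1*a2)i
= (-32 - 18) + (-48 + 12)i
= -50 - 36i


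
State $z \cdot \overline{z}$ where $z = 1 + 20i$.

z * conjugate(z) = |z|^2 = a^2 + b^2
= 1^2 + 20^2 = 401


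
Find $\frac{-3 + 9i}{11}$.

Divisor is real, so divide each part by 11:
= -3/11 + (9/11)i


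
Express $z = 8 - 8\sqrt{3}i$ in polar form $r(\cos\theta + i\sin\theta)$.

r = |z| = sqrt(a^2 + b^2) = sqrt((8)^2 + (-8*sqrt(3))^2) = sqrt(64 + 192) = sqrt(256) = 16
θ = arctan(b/a) = arctan(-13.8564/8) (quadrant-adjusted) = 300°
z = 16(cos 300° + i sin 300°)


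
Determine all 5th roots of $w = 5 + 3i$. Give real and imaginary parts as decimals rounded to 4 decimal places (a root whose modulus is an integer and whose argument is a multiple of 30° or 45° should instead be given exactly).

|w| = sqrt(34) ≈ 5.830952, arg(w) ≈ 30.963757°
Root modulus = sqrt(34)^(1/5) ≈ 1.422813
Root arguments: θ_k = (arg(w) + 360°k)/5 for k = 0, 1, ..., 4
Compute each root as (root modulus)(cos θ_k + i sin θ_k) using full-precision intermediates, then round to 4 decimal places.
Roots: 1.4145 + 0.1535i, 0.2911 + 1.3927i, -1.2346 + 0.7073i, -1.0541 - 0.9556i, 0.5831 - 1.2979i


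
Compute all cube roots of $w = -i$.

|w| = 1, arg(w) = 270°
Root modulus = 1^(1/3) = 1
Root arguments: θ_k = (270° + 360°k)/3 for k = 0, 1, ..., 2
Roots: i, -sqrt(3)/2 - (1/2)i, sqrt(3)/2 - (1/2)i


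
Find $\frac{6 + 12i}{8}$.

Divisor is real, so divide each part by 8:
= 3/4 + (3/2)i


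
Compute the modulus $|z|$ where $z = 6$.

|z| = sqrt(a^2 + b^2) = sqrt(6^2 + 0^2) = sqrt(36) = 6


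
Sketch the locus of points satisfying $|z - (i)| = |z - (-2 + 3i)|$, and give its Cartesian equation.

|z - z1| = |z - z2| means z is equidistant from z1 and z2,
i.e. the perpendicular bisector of the segment from (0, 1) to (-2, 3) (midpoint (-1, 2)).
With z = x + yi, square both sides:
(x - 0)^2 + (y - 1)^2 = (x - (-2))^2 + (y - 3)^2
The x^2 and y^2 terms cancel: -4x + 4y = 13 - 1 = 12
Simplify: x - y = -3
Locus: Perpendicular bisector of the segment from (0, 1) to (-2, 3): the line x - y = -3


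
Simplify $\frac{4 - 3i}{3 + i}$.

Multiply numerator and denominator by conjugate (3 - i):
= (4 - 3i)(3 - i) / (3^2 + 1^2)
= (9 - 13i) / 10
= 9/10 - (13/10)i


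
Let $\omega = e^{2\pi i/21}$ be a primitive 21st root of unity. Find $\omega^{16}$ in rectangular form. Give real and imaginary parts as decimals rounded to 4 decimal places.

ω^16 = e^(2πi·16/21) = e^(i·32π/21)
= cos(32π/21) + i sin(32π/21)
= 0.0747 - 0.9972i


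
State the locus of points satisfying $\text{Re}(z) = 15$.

Re(z) = x where z = x + yi; the equation x = 15 is satisfied by all points with that x-coordinate
Locus: Vertical line x = 15


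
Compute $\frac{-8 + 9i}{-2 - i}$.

Multiply numerator and denominator by conjugate (-2 + i):
= (-8 + 9i)(-2 + i) / ((-2)^2 + (-1)^2)
= (7 - 26i) / 5
= 7/5 - (26/5)i


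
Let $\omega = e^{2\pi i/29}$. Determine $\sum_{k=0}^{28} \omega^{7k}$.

Let ζ = ω^7 = e^(2πi·7/29). Since 29 ∤ 7, ζ ≠ 1.
Sum = Σ_{k=0}^{28} ζ^k = (ζ^29 - 1)/(ζ - 1) = (ω^{7·29} - 1)/(ζ - 1) = (1 - 1)/(ζ - 1) = 0


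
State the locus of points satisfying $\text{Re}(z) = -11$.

Re(z) = x where z = x + yi; the equation x = -11 is satisfied by all points with that x-coordinate
Locus: Vertical line x = -11


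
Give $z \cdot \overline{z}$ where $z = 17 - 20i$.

z * conjugate(z) = |z|^2 = a^2 + b^2
= 17^2 + (-20)^2 = 689


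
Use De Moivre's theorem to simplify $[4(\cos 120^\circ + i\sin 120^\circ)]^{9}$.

By De Moivre: z^n = r^n(cos(nθ) + i sin(nθ))
= 4^9(cos(9*120°) + i sin(9*120°))
= 262144(cos 0° + i sin 0°)
= 262144


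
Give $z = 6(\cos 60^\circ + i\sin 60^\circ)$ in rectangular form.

a = r cos θ = 6 * 1/2 = 3
b = r sin θ = 6 * sqrt(3)/2 = 3*sqrt(3)
z = 3 + 3*sqrt(3)i


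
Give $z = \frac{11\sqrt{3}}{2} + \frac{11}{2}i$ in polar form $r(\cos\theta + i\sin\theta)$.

r = |z| = sqrt(a^2 + b^2) = sqrt((11*sqrt(3)/2)^2 + (11/2)^2) = sqrt(363/4 + 121/4) = sqrt(121) = 11
θ = arctan(b/a) = arctan(5.5/9.5263) (quadrant-adjusted) = 30°
z = 11(cos 30° + i sin 30°)


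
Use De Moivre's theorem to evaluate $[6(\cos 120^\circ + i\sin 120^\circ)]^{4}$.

By De Moivre: z^n = r^n(cos(nθ) + i sin(nθ))
= 6^4(cos(4*120°) + i sin(4*120°))
= 1296(cos 120° + i sin 120°)
= -648 + 648*sqrt(3)i


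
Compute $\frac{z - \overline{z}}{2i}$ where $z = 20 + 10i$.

z - conjugate(z) = 2bi
(z - conjugate(z))/(2i) = 2bi/(2i) = b = 10


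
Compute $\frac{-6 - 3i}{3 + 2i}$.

Multiply numerator and denominator by conjugate (3 - 2i):
= (-6 - 3i)(3 - 2i) / (3^2 + 2^2)
= (-24 + 3i) / 13
= -24/13 + (3/13)i


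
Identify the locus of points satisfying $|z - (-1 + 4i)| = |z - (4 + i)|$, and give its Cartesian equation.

|z - z1| = |z - z2| means z is equidistant from z1 and z2,
i.e. the perpendicular bisector of the segment from (-1, 4) to (4, 1) (midpoint (3/2, 5/2)).
With z = x + yi, square both sides:
(x - (-1))^2 + (y - 4)^2 = (x - 4)^2 + (y - 1)^2
The x^2 and y^2 terms cancel: 10x + (-6)y = 17 - 17 = 0
Simplify: 5x - 3y = 0
Locus: Perpendicular bisector of the segment from (-1, 4) to (4, 1): the line 5x - 3y = 0


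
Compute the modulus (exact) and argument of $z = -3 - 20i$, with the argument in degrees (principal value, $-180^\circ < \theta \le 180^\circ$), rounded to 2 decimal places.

|z| = sqrt((-3)^2 + (-20)^2) = sqrt(409)
arg(z) = arctan(b/a) = arctan(-20/-3) (quadrant-adjusted) = -98.53°


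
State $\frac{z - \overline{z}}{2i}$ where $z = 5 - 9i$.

z - conjugate(z) = 2bi
(z - conjugate(z))/(2i) = 2bi/(2i) = b = -9


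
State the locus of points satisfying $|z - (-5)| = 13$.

|z - z0| = r describes a circle centered at z0 with radius r
Here z0 = -5 and r = 13
Locus: Circle centered at (-5, 0) with radius 13


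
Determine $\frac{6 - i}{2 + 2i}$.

Multiply numerator and denominator by conjugate (2 - 2i):
= (6 - i)(2 - 2i) / (2^2 + 2^2)
= (10 - 14i) / 8
Divide through by 2: (5 - 7i) / 4
= 5/4 - (7/4)i


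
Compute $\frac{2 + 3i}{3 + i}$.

Multiply numerator and denominator by conjugate (3 - i):
= (2 + 3i)(3 - i) / (3^2 + 1^2)
= (9 + 7i) / 10
= 9/10 + (7/10)i


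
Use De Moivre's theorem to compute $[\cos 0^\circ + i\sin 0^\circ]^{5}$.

By De Moivre: z^n = r^n(cos(nθ) + i sin(nθ))
= 1^5(cos(5*0°) + i sin(5*0°))
= 1(cos 0° + i sin 0°)
= 1


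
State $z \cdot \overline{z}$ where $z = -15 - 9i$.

z * conjugate(z) = |z|^2 = a^2 + b^2
= (-15)^2 + (-9)^2 = 306


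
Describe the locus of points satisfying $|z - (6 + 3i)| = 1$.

|z - z0| = r describes a circle centered at z0 with radius r
Here z0 = 6 + 3i and r = 1
Locus: Circle centered at (6, 3) with radius 1


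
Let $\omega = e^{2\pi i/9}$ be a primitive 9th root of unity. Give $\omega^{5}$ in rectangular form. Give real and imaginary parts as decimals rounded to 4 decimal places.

ω^5 = e^(2πi·5/9) = e^(i·10π/9)
= cos(10π/9) + i sin(10π/9)
= -0.9397 - 0.3420i


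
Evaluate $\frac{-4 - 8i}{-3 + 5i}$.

Multiply numerator and denominator by conjugate (-3 - 5i):
= (-4 - 8i)(-3 - 5i) / ((-3)^2 + 5^2)
= (-28 + 44i) / 34
Divide through by 2: (-14 + 22i) / 17
= -14/17 + (22/17)i


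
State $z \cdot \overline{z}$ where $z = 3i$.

z * conjugate(z) = |z|^2 = a^2 + b^2
= 0^2 + 3^2 = 9


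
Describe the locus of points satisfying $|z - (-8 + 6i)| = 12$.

|z - z0| = r describes a circle centered at z0 with radius r
Here z0 = -8 + 6i and r = 12
Locus: Circle centered at (-8, 6) with radius 12


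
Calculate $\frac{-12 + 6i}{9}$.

Divisor is real, so divide each part by 9:
= -4/3 + (2/3)i


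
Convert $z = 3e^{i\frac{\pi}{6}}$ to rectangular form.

a = r cos θ = 3 * sqrt(3)/2 = 3*sqrt(3)/2
b = r sin θ = 3 * 1/2 = 3/2
z = 3*sqrt(3)/2 + (3/2)i


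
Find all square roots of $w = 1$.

|w| = 1, arg(w) = 0°
Root modulus = 1^(1/2) = 1
Root arguments: θ_k = (0° + 360°k)/2 for k = 0, 1, ..., 1
Roots: 1, -1


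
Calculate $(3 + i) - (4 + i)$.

(3 - 4) + (1 - 1)i = -1


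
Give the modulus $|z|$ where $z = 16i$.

|z| = sqrt(a^2 + b^2) = sqrt(0^2 + 16^2) = sqrt(256) = 16


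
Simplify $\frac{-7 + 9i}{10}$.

Divisor is real, so divide each part by 10:
= -7/10 + (9/10)i


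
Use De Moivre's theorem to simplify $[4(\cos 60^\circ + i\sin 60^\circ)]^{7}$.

By De Moivre: z^n = r^n(cos(nθ) + i sin(nθ))
= 4^7(cos(7*60°) + i sin(7*60°))
= 16384(cos 60° + i sin 60°)
= 8192 + 8192*sqrt(3)i


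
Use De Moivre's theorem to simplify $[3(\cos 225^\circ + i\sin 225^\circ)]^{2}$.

By De Moivre: z^n = r^n(cos(nθ) + i sin(nθ))
= 3^2(cos(2*225°) + i sin(2*225°))
= 9(cos 90° + i sin 90°)
= 9i


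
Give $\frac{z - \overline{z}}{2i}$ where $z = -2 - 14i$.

z - conjugate(z) = 2bi
(z - conjugate(z))/(2i) = 2bi/(2i) = b = -14


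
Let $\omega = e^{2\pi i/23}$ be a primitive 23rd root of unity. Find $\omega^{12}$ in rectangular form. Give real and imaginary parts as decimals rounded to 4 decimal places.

ω^12 = e^(2πi·12/23) = e^(i·24π/23)
= cos(24π/23) + i sin(24π/23)
= -0.9907 - 0.1362i


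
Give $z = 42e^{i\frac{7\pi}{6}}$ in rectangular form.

a = r cos θ = 42 * -sqrt(3)/2 = -21*sqrt(3)
b = r sin θ = 42 * -1/2 = -21
z = -21*sqrt(3) - 21i


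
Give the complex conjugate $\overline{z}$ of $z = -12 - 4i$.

If z = a + bi, then conjugate(z) = a - bi
conjugate(-12 - 4i) = -12 + 4i


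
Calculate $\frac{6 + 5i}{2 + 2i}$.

Multiply numerator and denominator by conjugate (2 - 2i):
= (6 + 5i)(2 - 2i) / (2^2 + 2^2)
= (22 - 2i) / 8
Divide through by 2: (11 - i) / 4
= 11/4 - (1/4)i


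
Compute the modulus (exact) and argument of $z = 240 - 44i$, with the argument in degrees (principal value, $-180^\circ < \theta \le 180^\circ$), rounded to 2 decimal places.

|z| = sqrt(240^2 + (-44)^2) = 244
arg(z) = arctan(b/a) = arctan(-44/240) (quadrant-adjusted) = -10.39°


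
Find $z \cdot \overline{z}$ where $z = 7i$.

z * conjugate(z) = |z|^2 = a^2 + b^2
= 0^2 + 7^2 = 49


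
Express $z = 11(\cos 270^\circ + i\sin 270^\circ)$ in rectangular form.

a = r cos θ = 11 * 0 = 0
b = r sin θ = 11 * -1 = -11
z = -11i


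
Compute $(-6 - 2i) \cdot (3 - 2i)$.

(a1*a2 - b1*b2) + (a1*b2 + b1*a2)i
= (-18 - 4) + (12 + (-6))i
= -22 + 6i


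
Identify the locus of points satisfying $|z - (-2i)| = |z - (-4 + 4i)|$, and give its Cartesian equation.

|z - z1| = |z - z2| means z is equidistant from z1 and z2,
i.e. the perpendicular bisector of the segment from (0, -2) to (-4, 4) (midpoint (-2, 1)).
With z = x + yi, square both sides:
(x - 0)^2 + (y - (-2))^2 = (x - (-4))^2 + (y - 4)^2
The x^2 and y^2 terms cancel: -8x + 12y = 32 - 4 = 28
Simplify: 2x - 3y = -7
Locus: Perpendicular bisector of the segment from (0, -2) to (-4, 4): the line 2x - 3y = -7


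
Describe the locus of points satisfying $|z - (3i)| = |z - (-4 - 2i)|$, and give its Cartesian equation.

|z - z1| = |z - z2| means z is equidistant from z1 and z2,
i.e. the perpendicular bisector of the segment from (0, 3) to (-4, -2) (midpoint (-2, 1/2)).
With z = x + yi, square both sides:
(x - 0)^2 + (y - 3)^2 = (x - (-4))^2 + (y - (-2))^2
The x^2 and y^2 terms cancel: -8x + (-10)y = 20 - 9 = 11
Simplify: 8x + 10y = -11
Locus: Perpendicular bisector of the segment from (0, 3) to (-4, -2): the line 8x + 10y = -11


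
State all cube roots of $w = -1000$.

|w| = 1000, arg(w) = 180°
Root modulus = 1000^(1/3) = 10
Root arguments: θ_k = (180° + 360°k)/3 for k = 0, 1, ..., 2
Roots: 5 + 5*sqrt(3)i, -10, 5 - 5*sqrt(3)i


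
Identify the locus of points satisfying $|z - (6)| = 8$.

|z - z0| = r describes a circle centered at z0 with radius r
Here z0 = 6 and r = 8
Locus: Circle centered at (6, 0) with radius 8


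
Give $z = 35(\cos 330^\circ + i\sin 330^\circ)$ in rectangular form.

a = r cos θ = 35 * sqrt(3)/2 = 35*sqrt(3)/2
b = r sin θ = 35 * -1/2 = -35/2
z = 35*sqrt(3)/2 - (35/2)i


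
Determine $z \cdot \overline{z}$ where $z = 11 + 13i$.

z * conjugate(z) = |z|^2 = a^2 + b^2
= 11^2 + 13^2 = 290


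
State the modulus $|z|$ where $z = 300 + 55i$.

|z| = sqrt(a^2 + b^2) = sqrt(300^2 + 55^2) = sqrt(93025) = 305


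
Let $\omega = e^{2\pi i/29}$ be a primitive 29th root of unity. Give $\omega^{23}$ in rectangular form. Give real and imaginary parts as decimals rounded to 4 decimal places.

ω^23 = e^(2πi·23/29) = e^(i·46π/29)
= cos(46π/29) + i sin(46π/29)
= 0.2675 - 0.9635i


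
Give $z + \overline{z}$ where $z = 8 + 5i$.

z + conjugate(z) = (a + bi) + (a - bi) = 2a
= 2 * 8 = 16


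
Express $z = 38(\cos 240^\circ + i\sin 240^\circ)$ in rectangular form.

a = r cos θ = 38 * -1/2 = -19
b = r sin θ = 38 * -sqrt(3)/2 = -19*sqrt(3)
z = -19 - 19*sqrt(3)i


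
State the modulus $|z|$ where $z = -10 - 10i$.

|z| = sqrt(a^2 + b^2) = sqrt((-10)^2 + (-10)^2) = sqrt(200) = sqrt(200)


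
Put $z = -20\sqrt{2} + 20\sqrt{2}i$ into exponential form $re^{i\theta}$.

r = |z| = sqrt((-20*sqrt(2))^2 + (20*sqrt(2))^2) = sqrt(800 + 800) = sqrt(1600) = 40
θ = arctan(b/a) = arctan(28.2843/-28.2843) (quadrant-adjusted) = 135° = 3π/4
z = 40e^(i*3π/4)


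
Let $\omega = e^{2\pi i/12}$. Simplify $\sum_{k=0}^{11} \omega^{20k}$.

Let ζ = ω^20 = e^(2πi·20/12). Since 12 ∤ 20, ζ ≠ 1.
Sum = Σ_{k=0}^{11} ζ^k = (ζ^12 - 1)/(ζ - 1) = (ω^{20·12} - 1)/(ζ - 1) = (1 - 1)/(ζ - 1) = 0


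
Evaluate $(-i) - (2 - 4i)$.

(0 - 2) + (-1 - (-4))i = -2 + 3i


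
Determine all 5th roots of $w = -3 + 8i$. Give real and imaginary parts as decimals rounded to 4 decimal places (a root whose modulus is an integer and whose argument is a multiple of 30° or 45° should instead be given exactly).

|w| = sqrt(73) ≈ 8.544004, arg(w) ≈ 110.556045°
Root modulus = sqrt(73)^(1/5) ≈ 1.535792
Root arguments: θ_k = (arg(w) + 360°k)/5 for k = 0, 1, ..., 4
Compute each root as (root modulus)(cos θ_k + i sin θ_k) using full-precision intermediates, then round to 4 decimal places.
Roots: 1.4228 + 0.5781i, -0.1101 + 1.5318i, -1.4909 + 0.3686i, -0.8113 - 1.3040i, 0.9895 - 1.1746i


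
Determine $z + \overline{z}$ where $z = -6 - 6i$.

z + conjugate(z) = (a + bi) + (a - bi) = 2a
= 2 * (-6) = -12


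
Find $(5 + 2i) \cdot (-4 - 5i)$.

(a1*a2 - b1*b2) + (a1*b2 + b1*a2)i
= (-20 - (-10)) + (-25 + (-8))i
= -10 - 33i


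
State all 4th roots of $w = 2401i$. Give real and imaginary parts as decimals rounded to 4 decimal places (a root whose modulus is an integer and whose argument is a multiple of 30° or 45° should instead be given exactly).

|w| = 2401, arg(w) = 90°
Root modulus = 2401^(1/4) = 7
Root arguments: θ_k = (90° + 360°k)/4 for k = 0, 1, ..., 3
Compute each root as (root modulus)(cos θ_k + i sin θ_k) using full-precision intermediates, then round to 4 decimal places.
Roots: 6.4672 + 2.6788i, -2.6788 + 6.4672i, -6.4672 - 2.6788i, 2.6788 - 6.4672i


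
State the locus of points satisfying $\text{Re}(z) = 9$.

Re(z) = x where z = x + yi; the equation x = 9 is satisfied by all points with that x-coordinate
Locus: Vertical line x = 9


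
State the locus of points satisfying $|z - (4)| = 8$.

|z - z0| = r describes a circle centered at z0 with radius r
Here z0 = 4 and r = 8
Locus: Circle centered at (4, 0) with radius 8


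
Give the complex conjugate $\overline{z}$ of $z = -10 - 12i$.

If z = a + bi, then conjugate(z) = a - bi
conjugate(-10 - 12i) = -10 + 12i


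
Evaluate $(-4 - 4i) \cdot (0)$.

(a1*a2 - b1*b2) + (a1*b2 + b1*a2)i
= (0 - 0) + (0 + 0)i
= 0


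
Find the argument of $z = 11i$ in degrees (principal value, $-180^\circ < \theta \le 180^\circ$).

a = 0 and b > 0, so z lies on the positive imaginary axis: θ = 90°


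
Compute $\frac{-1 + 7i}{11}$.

Divisor is real, so divide each part by 11:
= -1/11 + (7/11)i


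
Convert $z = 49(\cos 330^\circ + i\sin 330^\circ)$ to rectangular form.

a = r cos θ = 49 * sqrt(3)/2 = 49*sqrt(3)/2
b = r sin θ = 49 * -1/2 = -49/2
z = 49*sqrt(3)/2 - (49/2)i


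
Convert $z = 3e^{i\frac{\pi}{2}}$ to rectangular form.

a = r cos θ = 3 * 0 = 0
b = r sin θ = 3 * 1 = 3
z = 3i


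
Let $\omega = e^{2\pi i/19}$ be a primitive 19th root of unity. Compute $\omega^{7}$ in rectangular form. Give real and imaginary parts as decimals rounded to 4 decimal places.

ω^7 = e^(2πi·7/19) = e^(i·14π/19)
= cos(14π/19) + i sin(14π/19)
= -0.6773 + 0.7357i


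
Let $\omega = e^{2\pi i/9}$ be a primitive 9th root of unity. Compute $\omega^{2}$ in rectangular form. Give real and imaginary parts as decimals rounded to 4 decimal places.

ω^2 = e^(2πi·2/9) = e^(i·4π/9)
= cos(4π/9) + i sin(4π/9)
= 0.1736 + 0.9848i


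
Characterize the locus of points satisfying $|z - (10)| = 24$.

|z - z0| = r describes a circle centered at z0 with radius r
Here z0 = 10 and r = 24
Locus: Circle centered at (10, 0) with radius 24


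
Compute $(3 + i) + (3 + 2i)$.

(3 + 3) + (1 + 2)i = 6 + 3i


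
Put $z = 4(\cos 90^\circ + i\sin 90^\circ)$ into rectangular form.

a = r cos θ = 4 * 0 = 0
b = r sin θ = 4 * 1 = 4
z = 4i


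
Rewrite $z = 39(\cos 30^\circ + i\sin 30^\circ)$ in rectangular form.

a = r cos θ = 39 * sqrt(3)/2 = 39*sqrt(3)/2
b = r sin θ = 39 * 1/2 = 39/2
z = 39*sqrt(3)/2 + (39/2)i


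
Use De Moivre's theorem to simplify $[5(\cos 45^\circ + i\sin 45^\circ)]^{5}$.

By De Moivre: z^n = r^n(cos(nθ) + i sin(nθ))
= 5^5(cos(5*45°) + i sin(5*45°))
= 3125(cos 225° + i sin 225°)
= -3125*sqrt(2)/2 - (3125*sqrt(2)/2)i


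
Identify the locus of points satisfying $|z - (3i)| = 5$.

|z - z0| = r describes a circle centered at z0 with radius r
Here z0 = 3i and r = 5
Locus: Circle centered at (0, 3) with radius 5


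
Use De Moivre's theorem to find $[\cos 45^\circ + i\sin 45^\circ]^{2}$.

By De Moivre: z^n = r^n(cos(nθ) + i sin(nθ))
= 1^2(cos(2*45°) + i sin(2*45°))
= 1(cos 90° + i sin 90°)
= i


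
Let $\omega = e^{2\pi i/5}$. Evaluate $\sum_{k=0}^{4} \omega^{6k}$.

Let ζ = ω^6 = e^(2πi·6/5). Since 5 ∤ 6, ζ ≠ 1.
Sum = Σ_{k=0}^{4} ζ^k = (ζ^5 - 1)/(ζ - 1) = (ω^{6·5} - 1)/(ζ - 1) = (1 - 1)/(ζ - 1) = 0


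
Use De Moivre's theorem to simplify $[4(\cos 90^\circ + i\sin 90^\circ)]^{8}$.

By De Moivre: z^n = r^n(cos(nθ) + i sin(nθ))
= 4^8(cos(8*90°) + i sin(8*90°))
= 65536(cos 0° + i sin 0°)
= 65536


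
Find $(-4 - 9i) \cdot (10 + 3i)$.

(a1*a2 - b1*b2) + (a1*b2 + b1*a2)i
= (-40 - (-27)) + (-12 + (-90))i
= -13 - 102i


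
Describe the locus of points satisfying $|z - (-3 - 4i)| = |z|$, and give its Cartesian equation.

|z - z1| = |z - z2| means z is equidistant from z1 and z2,
i.e. the perpendicular bisector of the segment from (-3, -4) to (0, 0) (midpoint (-3/2, -2)).
With z = x + yi, square both sides:
(x - (-3))^2 + (y - (-4))^2 = (x - 0)^2 + (y - 0)^2
The x^2 and y^2 terms cancel: 6x + 8y = 0 - 25 = -25
Simplify: 6x + 8y = -25
Locus: Perpendicular bisector of the segment from (-3, -4) to (0, 0): the line 6x + 8y = -25


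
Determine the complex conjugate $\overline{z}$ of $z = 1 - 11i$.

If z = a + bi, then conjugate(z) = a - bi
conjugate(1 - 11i) = 1 + 11i


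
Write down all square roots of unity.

ω_k = e^(2πik/2) = cos(2πk/2) + i sin(2πk/2) for k = 0, 1, ..., 1
Roots: 1, -1


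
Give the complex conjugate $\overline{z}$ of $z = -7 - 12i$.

If z = a + bi, then conjugate(z) = a - bi
conjugate(-7 - 12i) = -7 + 12i


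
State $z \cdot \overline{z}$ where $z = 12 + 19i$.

z * conjugate(z) = |z|^2 = a^2 + b^2
= 12^2 + 19^2 = 505


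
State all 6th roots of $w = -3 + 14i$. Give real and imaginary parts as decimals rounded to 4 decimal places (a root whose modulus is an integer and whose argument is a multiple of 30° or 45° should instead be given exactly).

|w| = sqrt(205) ≈ 14.317821, arg(w) ≈ 102.094757°
Root modulus = sqrt(205)^(1/6) ≈ 1.558282
Root arguments: θ_k = (arg(w) + 360°k)/6 for k = 0, 1, ..., 5
Compute each root as (root modulus)(cos θ_k + i sin θ_k) using full-precision intermediates, then round to 4 decimal places.
Roots: 1.4901 + 0.4560i, 0.3501 + 1.5184i, -1.1399 + 1.0624i, -1.4901 - 0.4560i, -0.3501 - 1.5184i, 1.1399 - 1.0624i


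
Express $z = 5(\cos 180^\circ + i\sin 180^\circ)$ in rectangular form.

a = r cos θ = 5 * -1 = -5
b = r sin θ = 5 * 0 = 0
z = -5


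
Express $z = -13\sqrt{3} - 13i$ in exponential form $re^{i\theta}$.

r = |z| = sqrt((-13*sqrt(3))^2 + (-13)^2) = sqrt(507 + 169) = sqrt(676) = 26
θ = arctan(b/a) = arctan(-13/-22.5167) (quadrant-adjusted) = -150° = -5π/6
z = 26e^(-i*5π/6)


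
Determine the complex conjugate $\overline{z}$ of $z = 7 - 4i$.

If z = a + bi, then conjugate(z) = a - bi
conjugate(7 - 4i) = 7 + 4i


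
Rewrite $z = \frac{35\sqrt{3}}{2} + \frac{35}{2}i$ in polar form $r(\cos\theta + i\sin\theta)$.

r = |z| = sqrt(a^2 + b^2) = sqrt((35*sqrt(3)/2)^2 + (35/2)^2) = sqrt(3675/4 + 1225/4) = sqrt(1225) = 35
θ = arctan(b/a) = arctan(17.5/30.3109) (quadrant-adjusted) = 30°
z = 35(cos 30° + i sin 30°)


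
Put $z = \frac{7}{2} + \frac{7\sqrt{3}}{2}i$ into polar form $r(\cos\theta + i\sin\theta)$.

r = |z| = sqrt(a^2 + b^2) = sqrt((7/2)^2 + (7*sqrt(3)/2)^2) = sqrt(49/4 + 147/4) = sqrt(49) = 7
θ = arctan(b/a) = arctan(6.0622/3.5) (quadrant-adjusted) = 60°
z = 7(cos 60° + i sin 60°)


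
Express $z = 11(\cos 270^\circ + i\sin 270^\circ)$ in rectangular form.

a = r cos θ = 11 * 0 = 0
b = r sin θ = 11 * -1 = -11
z = -11i


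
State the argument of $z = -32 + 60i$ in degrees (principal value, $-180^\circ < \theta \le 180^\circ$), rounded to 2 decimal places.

θ = arctan(b/a) = arctan(60/-32) (quadrant-adjusted) = 118.07°


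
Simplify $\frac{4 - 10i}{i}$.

Multiply numerator and denominator by conjugate (-i):
= (4 - 10i)(-i) / (0^2 + 1^2)
= (-10 - 4i) / 1
= -10 - 4i


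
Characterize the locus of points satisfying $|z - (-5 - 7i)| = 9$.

|z - z0| = r describes a circle centered at z0 with radius r
Here z0 = -5 - 7i and r = 9
Locus: Circle centered at (-5, -7) with radius 9


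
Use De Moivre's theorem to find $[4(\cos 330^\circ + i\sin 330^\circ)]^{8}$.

By De Moivre: z^n = r^n(cos(nθ) + i sin(nθ))
= 4^8(cos(8*330°) + i sin(8*330°))
= 65536(cos 120° + i sin 120°)
= -32768 + 32768*sqrt(3)i


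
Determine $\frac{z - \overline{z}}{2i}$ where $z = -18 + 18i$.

z - conjugate(z) = 2bi
(z - conjugate(z))/(2i) = 2bi/(2i) = b = 18


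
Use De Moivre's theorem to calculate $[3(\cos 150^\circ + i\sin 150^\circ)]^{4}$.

By De Moivre: z^n = r^n(cos(nθ) + i sin(nθ))
= 3^4(cos(4*150°) + i sin(4*150°))
= 81(cos 240° + i sin 240°)
= -81/2 - (81*sqrt(3)/2)i


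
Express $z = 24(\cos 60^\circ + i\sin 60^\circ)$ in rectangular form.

a = r cos θ = 24 * 1/2 = 12
b = r sin θ = 24 * sqrt(3)/2 = 12*sqrt(3)
z = 12 + 12*sqrt(3)i


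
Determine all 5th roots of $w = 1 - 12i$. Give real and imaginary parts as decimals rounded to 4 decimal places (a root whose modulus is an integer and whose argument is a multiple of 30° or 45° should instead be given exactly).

|w| = sqrt(145) ≈ 12.041595, arg(w) ≈ 274.763642°
Root modulus = sqrt(145)^(1/5) ≈ 1.644890
Root arguments: θ_k = (arg(w) + 360°k)/5 for k = 0, 1, ..., 4
Compute each root as (root modulus)(cos θ_k + i sin θ_k) using full-precision intermediates, then round to 4 decimal places.
Roots: 0.9446 + 1.3466i, -0.9888 + 1.3145i, -1.5557 - 0.5342i, 0.0274 - 1.6447i, 1.5726 - 0.4822i


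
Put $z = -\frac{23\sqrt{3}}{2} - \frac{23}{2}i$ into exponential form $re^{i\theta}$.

r = |z| = sqrt((-23*sqrt(3)/2)^2 + (-23/2)^2) = sqrt(1587/4 + 529/4) = sqrt(529) = 23
θ = arctan(b/a) = arctan(-11.5/-19.9186) (quadrant-adjusted) = -150° = -5π/6
z = 23e^(-i*5π/6)


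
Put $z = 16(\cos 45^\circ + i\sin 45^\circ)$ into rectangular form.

a = r cos θ = 16 * sqrt(2)/2 = 8*sqrt(2)
b = r sin θ = 16 * sqrt(2)/2 = 8*sqrt(2)
z = 8*sqrt(2) + 8*sqrt(2)i


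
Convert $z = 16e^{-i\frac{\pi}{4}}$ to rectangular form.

a = r cos θ = 16 * sqrt(2)/2 = 8*sqrt(2)
b = r sin θ = 16 * -sqrt(2)/2 = -8*sqrt(2)
z = 8*sqrt(2) - 8*sqrt(2)i


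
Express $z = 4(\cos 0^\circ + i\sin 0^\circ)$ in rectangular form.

a = r cos θ = 4 * 1 = 4
b = r sin θ = 4 * 0 = 0
z = 4


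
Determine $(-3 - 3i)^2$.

(a + bi)^2 = a^2 - b^2 + 2abi
= (-3)^2 - (-3)^2 + 2*(-3)*(-3)i
= 18i


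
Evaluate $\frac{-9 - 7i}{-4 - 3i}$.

Multiply numerator and denominator by conjugate (-4 + 3i):
= (-9 - 7i)(-4 + 3i) / ((-4)^2 + (-3)^2)
= (57 + i) / 25
= 57/25 + (1/25)i


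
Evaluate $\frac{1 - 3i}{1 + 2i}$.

Multiply numerator and denominator by conjugate (1 - 2i):
= (1 - 3i)(1 - 2i) / (1^2 + 2^2)
= (-5 - 5i) / 5
= -1 - i


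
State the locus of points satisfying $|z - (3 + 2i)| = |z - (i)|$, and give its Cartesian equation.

|z - z1| = |z - z2| means z is equidistant from z1 and z2,
i.e. the perpendicular bisector of the segment from (3, 2) to (0, 1) (midpoint (3/2, 3/2)).
With z = x + yi, square both sides:
(x - 3)^2 + (y - 2)^2 = (x - 0)^2 + (y - 1)^2
The x^2 and y^2 terms cancel: -6x + (-2)y = 1 - 13 = -12
Simplify: 3x + y = 6
Locus: Perpendicular bisector of the segment from (3, 2) to (0, 1): the line 3x + y = 6


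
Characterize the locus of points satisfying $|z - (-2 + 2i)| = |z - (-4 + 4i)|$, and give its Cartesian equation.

|z - z1| = |z - z2| means z is equidistant from z1 and z2,
i.e. the perpendicular bisector of the segment from (-2, 2) to (-4, 4) (midpoint (-3, 3)).
With z = x + yi, square both sides:
(x - (-2))^2 + (y - 2)^2 = (x - (-4))^2 + (y - 4)^2
The x^2 and y^2 terms cancel: -4x + 4y = 32 - 8 = 24
Simplify: x - y = -6
Locus: Perpendicular bisector of the segment from (-2, 2) to (-4, 4): the line x - y = -6


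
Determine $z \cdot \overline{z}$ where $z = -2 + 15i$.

z * conjugate(z) = |z|^2 = a^2 + b^2
= (-2)^2 + 15^2 = 229


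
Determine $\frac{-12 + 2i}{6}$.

Divisor is real, so divide each part by 6:
= -2 + (1/3)i


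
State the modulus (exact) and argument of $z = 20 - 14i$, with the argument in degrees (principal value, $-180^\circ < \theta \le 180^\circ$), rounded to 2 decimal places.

|z| = sqrt(20^2 + (-14)^2) = sqrt(596)
arg(z) = arctan(b/a) = arctan(-14/20) (quadrant-adjusted) = -34.99°


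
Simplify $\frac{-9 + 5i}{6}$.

Divisor is real, so divide each part by 6:
= -3/2 + (5/6)i


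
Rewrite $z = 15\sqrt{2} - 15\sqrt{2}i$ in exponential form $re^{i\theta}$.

r = |z| = sqrt((15*sqrt(2))^2 + (-15*sqrt(2))^2) = sqrt(450 + 450) = sqrt(900) = 30
θ = arctan(b/a) = arctan(-21.2132/21.2132) (quadrant-adjusted) = -45° = -π/4
z = 30e^(-i*π/4)


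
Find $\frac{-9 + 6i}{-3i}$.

Multiply numerator and denominator by conjugate (3i):
= (-9 + 6i)(3i) / (0^2 + (-3)^2)
= (-18 - 27i) / 9
= -2 - 3i


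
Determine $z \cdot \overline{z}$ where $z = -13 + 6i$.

z * conjugate(z) = |z|^2 = a^2 + b^2
= (-13)^2 + 6^2 = 205


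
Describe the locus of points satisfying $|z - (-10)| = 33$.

|z - z0| = r describes a circle centered at z0 with radius r
Here z0 = -10 and r = 33
Locus: Circle centered at (-10, 0) with radius 33


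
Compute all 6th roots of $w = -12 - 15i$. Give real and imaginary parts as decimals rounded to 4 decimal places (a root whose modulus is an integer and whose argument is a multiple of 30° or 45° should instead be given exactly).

|w| = sqrt(369) ≈ 19.209373, arg(w) ≈ 231.340192°
Root modulus = sqrt(369)^(1/6) ≈ 1.636511
Root arguments: θ_k = (arg(w) + 360°k)/6 for k = 0, 1, ..., 5
Compute each root as (root modulus)(cos θ_k + i sin θ_k) using full-precision intermediates, then round to 4 decimal places.
Roots: 1.2797 + 1.0200i, -0.2435 + 1.6183i, -1.5232 + 0.5983i, -1.2797 - 1.0200i, 0.2435 - 1.6183i, 1.5232 - 0.5983i


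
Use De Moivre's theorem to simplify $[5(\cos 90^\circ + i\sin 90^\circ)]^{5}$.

By De Moivre: z^n = r^n(cos(nθ) + i sin(nθ))
= 5^5(cos(5*90°) + i sin(5*90°))
= 3125(cos 90° + i sin 90°)
= 3125i


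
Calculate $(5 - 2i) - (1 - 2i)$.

(5 - 1) + (-2 - (-2))i = 4


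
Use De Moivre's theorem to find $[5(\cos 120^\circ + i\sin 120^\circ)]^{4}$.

By De Moivre: z^n = r^n(cos(nθ) + i sin(nθ))
= 5^4(cos(4*120°) + i sin(4*120°))
= 625(cos 120° + i sin 120°)
= -625/2 + (625*sqrt(3)/2)i


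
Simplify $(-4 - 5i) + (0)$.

(-4 + 0) + (-5 + 0)i = -4 - 5i


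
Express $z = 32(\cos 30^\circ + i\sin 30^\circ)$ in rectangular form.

a = r cos θ = 32 * sqrt(3)/2 = 16*sqrt(3)
b = r sin θ = 32 * 1/2 = 16
z = 16*sqrt(3) + 16i


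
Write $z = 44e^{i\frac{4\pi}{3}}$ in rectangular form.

a = r cos θ = 44 * -1/2 = -22
b = r sin θ = 44 * -sqrt(3)/2 = -22*sqrt(3)
z = -22 - 22*sqrt(3)i


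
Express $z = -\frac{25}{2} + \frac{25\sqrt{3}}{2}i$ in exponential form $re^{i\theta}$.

r = |z| = sqrt((-25/2)^2 + (25*sqrt(3)/2)^2) = sqrt(625/4 + 1875/4) = sqrt(625) = 25
θ = arctan(b/a) = arctan(21.6506/-12.5) (quadrant-adjusted) = 120° = 2π/3
z = 25e^(i*2π/3)


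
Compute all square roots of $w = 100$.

|w| = 100, arg(w) = 0°
Root modulus = 100^(1/2) = 10
Root arguments: θ_k = (0° + 360°k)/2 for k = 0, 1, ..., 1
Roots: 10, -10


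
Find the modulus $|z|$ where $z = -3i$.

|z| = sqrt(a^2 + b^2) = sqrt(0^2 + (-3)^2) = sqrt(9) = 3


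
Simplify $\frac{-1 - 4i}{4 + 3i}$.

Multiply numerator and denominator by conjugate (4 - 3i):
= (-1 - 4i)(4 - 3i) / (4^2 + 3^2)
= (-16 - 13i) / 25
= -16/25 - (13/25)i


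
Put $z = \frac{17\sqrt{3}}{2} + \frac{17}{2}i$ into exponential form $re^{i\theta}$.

r = |z| = sqrt((17*sqrt(3)/2)^2 + (17/2)^2) = sqrt(867/4 + 289/4) = sqrt(289) = 17
θ = arctan(b/a) = arctan(8.5/14.7224) (quadrant-adjusted) = 30° = π/6
z = 17e^(i*π/6)
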